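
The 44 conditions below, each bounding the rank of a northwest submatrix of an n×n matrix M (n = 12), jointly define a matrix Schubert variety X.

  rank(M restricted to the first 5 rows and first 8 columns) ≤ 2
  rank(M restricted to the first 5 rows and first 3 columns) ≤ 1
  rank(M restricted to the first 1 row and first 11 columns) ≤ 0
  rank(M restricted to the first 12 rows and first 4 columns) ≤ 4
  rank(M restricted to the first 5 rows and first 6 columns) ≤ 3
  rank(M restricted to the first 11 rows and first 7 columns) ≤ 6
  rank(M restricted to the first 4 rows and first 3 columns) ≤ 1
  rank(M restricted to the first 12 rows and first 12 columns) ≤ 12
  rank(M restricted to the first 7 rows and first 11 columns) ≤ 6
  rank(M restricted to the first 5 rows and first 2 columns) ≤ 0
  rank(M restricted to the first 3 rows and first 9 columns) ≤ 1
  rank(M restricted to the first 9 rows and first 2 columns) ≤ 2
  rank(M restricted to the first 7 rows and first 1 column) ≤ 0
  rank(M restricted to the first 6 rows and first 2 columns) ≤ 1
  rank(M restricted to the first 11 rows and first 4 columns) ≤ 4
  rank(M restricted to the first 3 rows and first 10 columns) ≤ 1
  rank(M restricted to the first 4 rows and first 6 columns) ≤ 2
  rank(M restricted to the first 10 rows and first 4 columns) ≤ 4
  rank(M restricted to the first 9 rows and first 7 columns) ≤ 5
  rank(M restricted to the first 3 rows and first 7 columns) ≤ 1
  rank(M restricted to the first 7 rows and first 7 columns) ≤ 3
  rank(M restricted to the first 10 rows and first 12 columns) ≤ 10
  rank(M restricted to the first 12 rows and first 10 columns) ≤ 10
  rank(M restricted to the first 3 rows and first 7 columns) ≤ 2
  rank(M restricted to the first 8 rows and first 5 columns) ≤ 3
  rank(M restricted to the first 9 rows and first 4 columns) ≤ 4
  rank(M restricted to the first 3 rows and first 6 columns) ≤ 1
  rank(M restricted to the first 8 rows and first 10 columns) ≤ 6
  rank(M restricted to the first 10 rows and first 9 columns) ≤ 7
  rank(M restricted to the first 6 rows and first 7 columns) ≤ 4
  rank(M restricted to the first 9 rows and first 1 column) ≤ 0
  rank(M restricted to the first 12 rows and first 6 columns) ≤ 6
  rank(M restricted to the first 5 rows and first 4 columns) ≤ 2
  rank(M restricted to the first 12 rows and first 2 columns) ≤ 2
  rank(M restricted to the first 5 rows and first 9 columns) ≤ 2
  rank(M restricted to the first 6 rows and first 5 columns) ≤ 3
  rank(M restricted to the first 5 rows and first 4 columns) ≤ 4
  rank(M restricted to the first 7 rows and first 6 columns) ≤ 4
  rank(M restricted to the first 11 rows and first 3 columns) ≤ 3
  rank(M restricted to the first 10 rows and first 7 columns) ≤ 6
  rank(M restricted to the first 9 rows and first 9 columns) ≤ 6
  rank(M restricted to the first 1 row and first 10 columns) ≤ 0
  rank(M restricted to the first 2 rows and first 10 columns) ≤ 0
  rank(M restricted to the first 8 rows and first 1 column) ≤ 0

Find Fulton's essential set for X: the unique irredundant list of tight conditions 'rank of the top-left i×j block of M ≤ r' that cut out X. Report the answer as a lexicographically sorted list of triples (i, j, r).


Propagating the 44 rank bounds to every northwest block:

  0 0 0 0 0 0 0 0 0 0 0 1
  0 0 0 0 0 0 0 0 0 0 1 2
  0 0 1 1 1 1 1 1 1 1 2 3
  0 0 1 2 2 2 2 2 2 2 3 4
  0 0 1 2 2 2 2 2 2 3 4 5
  0 1 2 3 3 3 3 3 3 4 5 6
  0 1 2 3 3 3 3 4 4 5 6 7
  0 1 2 3 3 4 4 5 5 6 7 8
  0 1 2 3 4 5 5 6 6 7 8 9
  1 2 3 4 5 6 6 7 7 8 9 10
  1 2 3 4 5 6 6 7 8 9 10 11
  1 2 3 4 5 6 7 8 9 10 11 12

the unique w with this rank table is (12, 11, 3, 4, 10, 2, 8, 6, 5, 1, 9, 7).

Rothe diagram D(w) (41 cells), 8 SE-corners (essential conditions):

[(1, 11, 0), (2, 10, 0), (5, 2, 0), (5, 9, 2), (7, 7, 3), (8, 5, 3), (9, 1, 0), (11, 7, 6)]


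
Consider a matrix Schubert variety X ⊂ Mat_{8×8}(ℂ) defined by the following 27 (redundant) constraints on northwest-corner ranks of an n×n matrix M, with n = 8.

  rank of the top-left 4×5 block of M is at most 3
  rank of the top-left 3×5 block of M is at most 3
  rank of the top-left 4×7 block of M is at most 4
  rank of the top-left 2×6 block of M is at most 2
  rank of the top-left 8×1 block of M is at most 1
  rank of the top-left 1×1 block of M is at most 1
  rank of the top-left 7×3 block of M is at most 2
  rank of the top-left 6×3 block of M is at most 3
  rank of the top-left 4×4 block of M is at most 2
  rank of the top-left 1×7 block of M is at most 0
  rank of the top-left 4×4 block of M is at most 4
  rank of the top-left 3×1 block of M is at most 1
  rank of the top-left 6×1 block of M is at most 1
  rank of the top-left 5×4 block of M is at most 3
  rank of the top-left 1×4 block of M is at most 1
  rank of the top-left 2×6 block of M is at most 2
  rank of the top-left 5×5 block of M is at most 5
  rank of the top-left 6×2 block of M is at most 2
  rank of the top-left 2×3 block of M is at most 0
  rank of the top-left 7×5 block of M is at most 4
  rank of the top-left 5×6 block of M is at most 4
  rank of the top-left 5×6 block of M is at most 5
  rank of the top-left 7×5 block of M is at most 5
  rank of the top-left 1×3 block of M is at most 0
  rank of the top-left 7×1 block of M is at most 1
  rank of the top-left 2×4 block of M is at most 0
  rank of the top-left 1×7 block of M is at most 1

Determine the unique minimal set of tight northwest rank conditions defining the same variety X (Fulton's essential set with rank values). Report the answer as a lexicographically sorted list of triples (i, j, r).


Rank table r_w(8×8) implied by the 27 constraints:

  R[1]: 0 0 0 0 0 0 0 1
  R[2]: 0 0 0 0 1 1 1 2
  R[3]: 1 1 1 1 2 2 2 3
  R[4]: 1 2 2 2 3 3 3 4
  R[5]: 1 2 2 3 4 4 4 5
  R[6]: 1 2 2 3 4 5 5 6
  R[7]: 1 2 2 3 4 5 6 7
  R[8]: 1 2 3 4 5 6 7 8

the unique w with this rank table is (8, 5, 1, 2, 4, 6, 7, 3).

|D(w)|=14, |Ess(w)|=3:

[(1, 7, 0), (2, 4, 0), (7, 3, 2)]


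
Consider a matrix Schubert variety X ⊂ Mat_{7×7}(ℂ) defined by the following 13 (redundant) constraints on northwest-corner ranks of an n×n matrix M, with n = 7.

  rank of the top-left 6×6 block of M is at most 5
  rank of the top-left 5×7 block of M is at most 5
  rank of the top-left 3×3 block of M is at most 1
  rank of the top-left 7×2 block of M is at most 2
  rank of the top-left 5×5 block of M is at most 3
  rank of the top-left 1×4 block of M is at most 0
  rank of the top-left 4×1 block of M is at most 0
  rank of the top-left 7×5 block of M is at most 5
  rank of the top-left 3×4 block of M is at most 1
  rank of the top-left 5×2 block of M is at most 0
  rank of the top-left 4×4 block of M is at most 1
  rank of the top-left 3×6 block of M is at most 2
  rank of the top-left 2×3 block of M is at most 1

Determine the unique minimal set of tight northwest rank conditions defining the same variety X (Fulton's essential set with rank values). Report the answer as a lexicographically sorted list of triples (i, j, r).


Rank table r_w(7×7) implied by the 13 constraints:

  0, 0, 0, 0, 1, 1, 1
  0, 0, 1, 1, 2, 2, 2
  0, 0, 1, 1, 2, 2, 3
  0, 0, 1, 1, 2, 3, 4
  0, 0, 1, 2, 3, 4, 5
  1, 1, 2, 3, 4, 5, 6
  1, 2, 3, 4, 5, 6, 7

giving w = (5, 3, 7, 6, 4, 1, 2) via Δ²R.

Rothe diagram D(w) (15 cells), 4 SE-corners (essential conditions):

[(1, 4, 0), (3, 6, 2), (4, 4, 1), (5, 2, 0)]


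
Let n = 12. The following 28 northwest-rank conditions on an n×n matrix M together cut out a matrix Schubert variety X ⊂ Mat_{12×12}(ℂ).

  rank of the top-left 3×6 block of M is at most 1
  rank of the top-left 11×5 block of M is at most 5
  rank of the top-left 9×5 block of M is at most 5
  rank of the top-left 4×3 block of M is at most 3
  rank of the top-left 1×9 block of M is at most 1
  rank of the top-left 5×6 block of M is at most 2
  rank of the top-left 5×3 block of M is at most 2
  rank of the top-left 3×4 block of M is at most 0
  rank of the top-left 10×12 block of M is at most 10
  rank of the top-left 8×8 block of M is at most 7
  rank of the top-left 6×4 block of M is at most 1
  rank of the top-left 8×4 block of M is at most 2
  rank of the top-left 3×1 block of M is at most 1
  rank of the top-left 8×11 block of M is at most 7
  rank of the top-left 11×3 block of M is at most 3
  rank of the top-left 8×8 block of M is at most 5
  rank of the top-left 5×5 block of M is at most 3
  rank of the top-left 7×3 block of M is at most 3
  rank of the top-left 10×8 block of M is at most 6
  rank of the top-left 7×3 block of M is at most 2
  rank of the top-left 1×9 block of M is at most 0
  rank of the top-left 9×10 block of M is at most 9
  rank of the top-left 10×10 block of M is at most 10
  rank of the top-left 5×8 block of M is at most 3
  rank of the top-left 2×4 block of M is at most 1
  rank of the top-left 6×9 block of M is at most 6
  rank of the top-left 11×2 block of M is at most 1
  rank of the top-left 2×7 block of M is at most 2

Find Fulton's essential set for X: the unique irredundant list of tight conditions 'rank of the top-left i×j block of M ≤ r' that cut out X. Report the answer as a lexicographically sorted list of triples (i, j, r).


Reconstructing r_w from the 28 given conditions:

  0 | 0 | 0 | 0 | 0 | 0 | 0 | 0 | 0 | 1 | 1 | 1
  0 | 0 | 0 | 0 | 1 | 1 | 1 | 1 | 1 | 2 | 2 | 2
  0 | 0 | 0 | 0 | 1 | 1 | 2 | 2 | 2 | 3 | 3 | 3
  1 | 1 | 1 | 1 | 2 | 2 | 3 | 3 | 3 | 4 | 4 | 4
  1 | 1 | 1 | 1 | 2 | 2 | 3 | 3 | 4 | 5 | 5 | 5
  1 | 1 | 1 | 1 | 2 | 3 | 4 | 4 | 5 | 6 | 6 | 6
  1 | 1 | 2 | 2 | 3 | 4 | 5 | 5 | 6 | 7 | 7 | 7
  1 | 1 | 2 | 2 | 3 | 4 | 5 | 5 | 6 | 7 | 7 | 8
  1 | 1 | 2 | 3 | 4 | 5 | 6 | 6 | 7 | 8 | 8 | 9
  1 | 1 | 2 | 3 | 4 | 5 | 6 | 6 | 7 | 8 | 9 | 10
  1 | 1 | 2 | 3 | 4 | 5 | 6 | 7 | 8 | 9 | 10 | 11
  1 | 2 | 3 | 4 | 5 | 6 | 7 | 8 | 9 | 10 | 11 | 12

giving w = (10, 5, 7, 1, 9, 6, 3, 12, 4, 11, 8, 2) via Δ²R.

Fulton essential set (11 of the 35 Rothe cells):

[(1, 9, 0), (3, 4, 0), (3, 6, 1), (5, 6, 2), (5, 8, 3), (6, 4, 1), (8, 4, 2), (8, 8, 5), (8, 11, 7), (10, 8, 6), (11, 2, 1)]


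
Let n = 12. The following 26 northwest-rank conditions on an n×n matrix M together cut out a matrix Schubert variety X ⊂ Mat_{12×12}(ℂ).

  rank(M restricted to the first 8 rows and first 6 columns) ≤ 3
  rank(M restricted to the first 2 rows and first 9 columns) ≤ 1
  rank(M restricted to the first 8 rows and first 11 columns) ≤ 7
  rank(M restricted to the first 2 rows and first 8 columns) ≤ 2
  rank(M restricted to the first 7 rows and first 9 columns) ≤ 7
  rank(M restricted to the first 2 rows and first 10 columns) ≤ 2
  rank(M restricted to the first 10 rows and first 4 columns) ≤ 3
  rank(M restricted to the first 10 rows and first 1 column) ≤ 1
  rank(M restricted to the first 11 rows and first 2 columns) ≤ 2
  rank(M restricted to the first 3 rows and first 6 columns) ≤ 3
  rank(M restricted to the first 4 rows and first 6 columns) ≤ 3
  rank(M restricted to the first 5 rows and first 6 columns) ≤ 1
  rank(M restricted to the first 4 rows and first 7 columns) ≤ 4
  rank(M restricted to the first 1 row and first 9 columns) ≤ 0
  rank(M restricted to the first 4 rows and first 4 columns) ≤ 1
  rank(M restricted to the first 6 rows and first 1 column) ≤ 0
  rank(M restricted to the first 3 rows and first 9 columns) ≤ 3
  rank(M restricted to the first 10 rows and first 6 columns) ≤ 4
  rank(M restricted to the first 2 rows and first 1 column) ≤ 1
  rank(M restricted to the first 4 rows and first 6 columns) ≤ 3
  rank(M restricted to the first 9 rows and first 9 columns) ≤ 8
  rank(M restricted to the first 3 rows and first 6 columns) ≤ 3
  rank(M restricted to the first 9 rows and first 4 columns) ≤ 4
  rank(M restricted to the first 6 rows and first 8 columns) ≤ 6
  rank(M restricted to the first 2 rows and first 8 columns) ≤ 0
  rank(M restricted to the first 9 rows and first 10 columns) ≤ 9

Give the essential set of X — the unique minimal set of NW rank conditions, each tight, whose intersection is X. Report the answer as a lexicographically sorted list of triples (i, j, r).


The tightest implied rank at each (i,j), from the 26 conditions:

  0 0 0 0 0 0 0 0 0 1 1 1
  0 0 0 0 0 0 0 0 1 2 2 2
  0 1 1 1 1 1 1 1 2 3 3 3
  0 1 1 1 1 1 2 2 3 4 4 4
  0 1 1 1 1 1 2 3 4 5 5 5
  0 1 2 2 2 2 3 4 5 6 6 6
  1 2 3 3 3 3 4 5 6 7 7 7
  1 2 3 3 3 3 4 5 6 7 7 8
  1 2 3 3 4 4 5 6 7 8 8 9
  1 2 3 3 4 4 5 6 7 8 9 10
  1 2 3 4 5 5 6 7 8 9 10 11
  1 2 3 4 5 6 7 8 9 10 11 12

giving w = (10, 9, 2, 7, 8, 3, 1, 12, 5, 11, 4, 6) via Δ²R.

ℓ(w)=36; the 8 essential cells (i,j,r):

[(1, 9, 0), (2, 8, 0), (5, 6, 1), (6, 1, 0), (8, 6, 3), (8, 11, 7), (10, 4, 3), (10, 6, 4)]


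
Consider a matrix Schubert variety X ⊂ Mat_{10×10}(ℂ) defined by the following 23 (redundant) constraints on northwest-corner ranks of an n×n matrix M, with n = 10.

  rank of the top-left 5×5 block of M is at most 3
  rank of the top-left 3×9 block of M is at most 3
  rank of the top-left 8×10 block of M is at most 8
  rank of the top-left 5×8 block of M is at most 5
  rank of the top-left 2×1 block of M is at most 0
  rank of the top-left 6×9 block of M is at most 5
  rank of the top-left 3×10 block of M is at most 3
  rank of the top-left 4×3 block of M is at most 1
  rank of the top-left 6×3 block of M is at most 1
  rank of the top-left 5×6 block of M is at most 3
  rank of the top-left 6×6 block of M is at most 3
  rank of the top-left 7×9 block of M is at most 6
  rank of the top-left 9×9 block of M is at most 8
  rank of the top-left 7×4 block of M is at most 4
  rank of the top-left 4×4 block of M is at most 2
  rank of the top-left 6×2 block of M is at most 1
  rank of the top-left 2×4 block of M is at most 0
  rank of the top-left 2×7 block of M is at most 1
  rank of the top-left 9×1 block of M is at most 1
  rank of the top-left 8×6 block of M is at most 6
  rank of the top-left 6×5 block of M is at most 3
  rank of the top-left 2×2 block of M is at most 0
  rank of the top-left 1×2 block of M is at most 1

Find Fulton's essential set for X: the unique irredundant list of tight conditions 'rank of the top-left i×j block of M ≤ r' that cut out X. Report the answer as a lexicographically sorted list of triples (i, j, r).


Propagating the 23 rank bounds to every northwest block:

  row 1: 0, 0, 0, 0, 1, 1, 1, 1, 1, 1
  row 2: 0, 0, 0, 0, 1, 1, 1, 2, 2, 2
  row 3: 1, 1, 1, 1, 2, 2, 2, 3, 3, 3
  row 4: 1, 1, 1, 2, 3, 3, 3, 4, 4, 4
  row 5: 1, 1, 1, 2, 3, 3, 4, 5, 5, 5
  row 6: 1, 1, 1, 2, 3, 3, 4, 5, 5, 6
  row 7: 1, 2, 2, 3, 4, 4, 5, 6, 6, 7
  row 8: 1, 2, 3, 4, 5, 5, 6, 7, 7, 8
  row 9: 1, 2, 3, 4, 5, 6, 7, 8, 8, 9
  row 10: 1, 2, 3, 4, 5, 6, 7, 8, 9, 10

so w = (5, 8, 1, 4, 7, 10, 2, 3, 6, 9).

Rothe diagram D(w) (19 cells), 5 SE-corners (essential conditions):

[(2, 4, 0), (2, 7, 1), (6, 3, 1), (6, 6, 3), (6, 9, 5)]


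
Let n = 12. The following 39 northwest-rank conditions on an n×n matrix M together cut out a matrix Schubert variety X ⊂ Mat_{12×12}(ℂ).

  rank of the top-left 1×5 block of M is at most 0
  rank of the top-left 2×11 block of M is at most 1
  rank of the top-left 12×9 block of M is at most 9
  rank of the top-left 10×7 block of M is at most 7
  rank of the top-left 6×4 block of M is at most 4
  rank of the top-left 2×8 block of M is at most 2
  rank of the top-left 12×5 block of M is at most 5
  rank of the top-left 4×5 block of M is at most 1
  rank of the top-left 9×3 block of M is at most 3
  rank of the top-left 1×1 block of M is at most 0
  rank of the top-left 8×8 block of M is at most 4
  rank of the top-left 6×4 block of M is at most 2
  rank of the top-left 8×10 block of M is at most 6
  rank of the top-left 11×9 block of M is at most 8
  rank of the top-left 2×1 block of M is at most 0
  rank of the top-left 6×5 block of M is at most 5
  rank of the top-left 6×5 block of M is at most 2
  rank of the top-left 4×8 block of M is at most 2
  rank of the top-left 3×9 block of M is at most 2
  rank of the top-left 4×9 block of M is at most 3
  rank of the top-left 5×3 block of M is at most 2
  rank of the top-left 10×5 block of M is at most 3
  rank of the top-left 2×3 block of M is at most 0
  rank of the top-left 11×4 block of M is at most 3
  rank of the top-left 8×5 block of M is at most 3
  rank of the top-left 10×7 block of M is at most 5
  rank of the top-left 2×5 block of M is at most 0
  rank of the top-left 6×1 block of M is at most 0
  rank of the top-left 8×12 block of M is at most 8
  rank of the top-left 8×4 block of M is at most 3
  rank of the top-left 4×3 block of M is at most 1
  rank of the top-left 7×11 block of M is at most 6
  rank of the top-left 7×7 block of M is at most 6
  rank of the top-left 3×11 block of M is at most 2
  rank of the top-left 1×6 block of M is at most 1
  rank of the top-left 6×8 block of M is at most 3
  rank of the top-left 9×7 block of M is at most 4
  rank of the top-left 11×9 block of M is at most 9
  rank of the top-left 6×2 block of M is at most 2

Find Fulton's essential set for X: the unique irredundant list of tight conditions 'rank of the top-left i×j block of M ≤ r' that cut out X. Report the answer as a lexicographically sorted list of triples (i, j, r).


The tightest implied rank at each (i,j), from the 39 conditions:

  0 | 0 | 0 | 0 | 0 | 1 | 1 | 1 | 1 | 1 | 1 | 1
  0 | 0 | 0 | 0 | 0 | 1 | 1 | 1 | 1 | 1 | 1 | 2
  0 | 1 | 1 | 1 | 1 | 2 | 2 | 2 | 2 | 2 | 2 | 3
  0 | 1 | 1 | 1 | 1 | 2 | 2 | 2 | 3 | 3 | 3 | 4
  0 | 1 | 2 | 2 | 2 | 3 | 3 | 3 | 4 | 4 | 4 | 5
  0 | 1 | 2 | 2 | 2 | 3 | 3 | 3 | 4 | 5 | 5 | 6
  1 | 2 | 3 | 3 | 3 | 4 | 4 | 4 | 5 | 6 | 6 | 7
  1 | 2 | 3 | 3 | 3 | 4 | 4 | 4 | 5 | 6 | 7 | 8
  1 | 2 | 3 | 3 | 3 | 4 | 4 | 5 | 6 | 7 | 8 | 9
  1 | 2 | 3 | 3 | 3 | 4 | 5 | 6 | 7 | 8 | 9 | 10
  1 | 2 | 3 | 3 | 4 | 5 | 6 | 7 | 8 | 9 | 10 | 11
  1 | 2 | 3 | 4 | 5 | 6 | 7 | 8 | 9 | 10 | 11 | 12

hence w(1..12) = (6, 12, 2, 9, 3, 10, 1, 11, 8, 7, 5, 4).

|D(w)|=38, |Ess(w)|=11:

[(2, 5, 0), (2, 11, 1), (4, 5, 1), (4, 8, 2), (6, 1, 0), (6, 5, 2), (6, 8, 3), (8, 8, 4), (9, 7, 4), (10, 5, 3), (11, 4, 3)]


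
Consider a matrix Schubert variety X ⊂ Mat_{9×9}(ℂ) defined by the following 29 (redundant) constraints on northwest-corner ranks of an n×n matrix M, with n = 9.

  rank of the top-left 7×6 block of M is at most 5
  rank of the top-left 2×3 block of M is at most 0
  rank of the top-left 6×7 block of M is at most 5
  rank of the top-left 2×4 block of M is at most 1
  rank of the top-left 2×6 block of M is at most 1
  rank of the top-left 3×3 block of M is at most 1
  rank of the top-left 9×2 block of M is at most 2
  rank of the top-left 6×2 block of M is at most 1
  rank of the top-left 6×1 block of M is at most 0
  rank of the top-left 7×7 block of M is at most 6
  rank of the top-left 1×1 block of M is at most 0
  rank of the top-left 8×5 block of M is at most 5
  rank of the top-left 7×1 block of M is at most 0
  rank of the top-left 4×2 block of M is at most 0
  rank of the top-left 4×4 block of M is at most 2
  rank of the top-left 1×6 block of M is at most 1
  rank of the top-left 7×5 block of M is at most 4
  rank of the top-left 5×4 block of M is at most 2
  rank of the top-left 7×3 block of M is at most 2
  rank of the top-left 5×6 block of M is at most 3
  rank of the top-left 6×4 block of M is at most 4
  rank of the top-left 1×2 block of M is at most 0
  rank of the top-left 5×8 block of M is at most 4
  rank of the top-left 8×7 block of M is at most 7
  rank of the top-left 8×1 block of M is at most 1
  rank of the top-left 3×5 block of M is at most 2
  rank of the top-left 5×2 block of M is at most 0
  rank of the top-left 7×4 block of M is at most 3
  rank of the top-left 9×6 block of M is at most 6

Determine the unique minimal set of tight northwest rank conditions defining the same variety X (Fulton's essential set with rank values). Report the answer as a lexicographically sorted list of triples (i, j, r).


Propagating the 29 rank bounds to every northwest block:

  0 0 0 1 1 1 1 1 1
  0 0 0 1 1 1 2 2 2
  0 0 1 2 2 2 3 3 3
  0 0 1 2 3 3 4 4 4
  0 0 1 2 3 3 4 4 5
  0 1 2 3 4 4 5 5 6
  0 1 2 3 4 5 6 6 7
  1 2 3 4 5 6 7 7 8
  1 2 3 4 5 6 7 8 9

second differences of R give the permutation w = (4, 7, 3, 5, 9, 2, 6, 1, 8).

Rothe diagram D(w) (18 cells), 6 SE-corners (essential conditions):

[(2, 3, 0), (2, 6, 1), (5, 2, 0), (5, 6, 3), (5, 8, 4), (7, 1, 0)]


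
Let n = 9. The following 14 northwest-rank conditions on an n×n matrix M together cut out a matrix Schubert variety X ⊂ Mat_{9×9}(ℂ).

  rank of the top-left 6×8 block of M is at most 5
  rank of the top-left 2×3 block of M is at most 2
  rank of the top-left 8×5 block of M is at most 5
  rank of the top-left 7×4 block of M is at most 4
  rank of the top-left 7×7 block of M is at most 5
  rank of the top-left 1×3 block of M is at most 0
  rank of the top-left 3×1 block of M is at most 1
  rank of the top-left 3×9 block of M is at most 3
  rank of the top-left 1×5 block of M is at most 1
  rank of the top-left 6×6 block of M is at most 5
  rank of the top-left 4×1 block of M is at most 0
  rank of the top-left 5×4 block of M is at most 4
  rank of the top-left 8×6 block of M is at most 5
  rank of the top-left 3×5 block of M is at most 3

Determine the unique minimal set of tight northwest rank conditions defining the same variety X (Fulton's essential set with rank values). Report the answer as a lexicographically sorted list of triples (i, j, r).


Reconstructing r_w from the 14 given conditions:

  0 0 0 1 1 1 1 1 1
  0 1 1 2 2 2 2 2 2
  0 1 2 3 3 3 3 3 3
  0 1 2 3 4 4 4 4 4
  1 2 3 4 5 5 5 5 5
  1 2 3 4 5 5 5 5 6
  1 2 3 4 5 5 5 6 7
  1 2 3 4 5 5 6 7 8
  1 2 3 4 5 6 7 8 9

hence w(1..9) = (4, 2, 3, 5, 1, 9, 8, 7, 6).

5 SE-corners of the 12-cell Rothe diagram give Ess(w):

[(1, 3, 0), (4, 1, 0), (6, 8, 5), (7, 7, 5), (8, 6, 5)]


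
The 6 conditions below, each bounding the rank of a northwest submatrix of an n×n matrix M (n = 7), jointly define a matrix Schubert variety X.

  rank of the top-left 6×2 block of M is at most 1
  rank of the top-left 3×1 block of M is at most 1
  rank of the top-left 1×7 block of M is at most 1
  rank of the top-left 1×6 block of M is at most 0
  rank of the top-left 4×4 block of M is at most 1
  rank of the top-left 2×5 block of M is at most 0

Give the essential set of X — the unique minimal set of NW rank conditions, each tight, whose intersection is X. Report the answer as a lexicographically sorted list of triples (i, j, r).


Rank table r_w(7×7) implied by the 6 constraints:

  row 1: 0 0 0 0 0 0 1
  row 2: 0 0 0 0 0 1 2
  row 3: 1 1 1 1 1 2 3
  row 4: 1 1 1 1 2 3 4
  row 5: 1 1 2 2 3 4 5
  row 6: 1 1 2 3 4 5 6
  row 7: 1 2 3 4 5 6 7

so w = (7, 6, 1, 5, 3, 4, 2).

D(w) has 16 cells with 4 SE-corners; essential set:

[(1, 6, 0), (2, 5, 0), (4, 4, 1), (6, 2, 1)]


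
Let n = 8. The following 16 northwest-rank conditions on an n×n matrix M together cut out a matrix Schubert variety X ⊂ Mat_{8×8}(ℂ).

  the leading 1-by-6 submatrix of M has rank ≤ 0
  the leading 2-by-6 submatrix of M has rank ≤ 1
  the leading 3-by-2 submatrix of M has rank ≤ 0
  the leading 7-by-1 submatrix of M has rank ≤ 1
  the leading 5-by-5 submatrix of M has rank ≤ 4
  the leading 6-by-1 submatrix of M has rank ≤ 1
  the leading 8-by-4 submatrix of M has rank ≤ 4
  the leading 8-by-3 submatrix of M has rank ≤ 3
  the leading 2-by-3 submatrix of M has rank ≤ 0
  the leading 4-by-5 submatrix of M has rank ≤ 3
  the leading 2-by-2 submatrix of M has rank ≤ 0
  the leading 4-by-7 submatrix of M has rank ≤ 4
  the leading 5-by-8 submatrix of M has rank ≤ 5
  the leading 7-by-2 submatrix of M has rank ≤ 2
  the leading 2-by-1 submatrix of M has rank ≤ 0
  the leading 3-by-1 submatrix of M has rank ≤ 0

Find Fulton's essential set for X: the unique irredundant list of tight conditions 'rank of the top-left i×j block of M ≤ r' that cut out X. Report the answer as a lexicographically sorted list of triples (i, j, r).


Rank table r_w(8×8) implied by the 16 constraints:

  0  0  0  0  0  0  1  1
  0  0  0  1  1  1  2  2
  0  0  1  2  2  2  3  3
  1  1  2  3  3  3  4  4
  1  2  3  4  4  4  5  5
  1  2  3  4  5  5  6  6
  1  2  3  4  5  6  7  7
  1  2  3  4  5  6  7  8

giving w = (7, 4, 3, 1, 2, 5, 6, 8) via Δ²R.

Rothe diagram D(w) (11 cells), 3 SE-corners (essential conditions):

[(1, 6, 0), (2, 3, 0), (3, 2, 0)]


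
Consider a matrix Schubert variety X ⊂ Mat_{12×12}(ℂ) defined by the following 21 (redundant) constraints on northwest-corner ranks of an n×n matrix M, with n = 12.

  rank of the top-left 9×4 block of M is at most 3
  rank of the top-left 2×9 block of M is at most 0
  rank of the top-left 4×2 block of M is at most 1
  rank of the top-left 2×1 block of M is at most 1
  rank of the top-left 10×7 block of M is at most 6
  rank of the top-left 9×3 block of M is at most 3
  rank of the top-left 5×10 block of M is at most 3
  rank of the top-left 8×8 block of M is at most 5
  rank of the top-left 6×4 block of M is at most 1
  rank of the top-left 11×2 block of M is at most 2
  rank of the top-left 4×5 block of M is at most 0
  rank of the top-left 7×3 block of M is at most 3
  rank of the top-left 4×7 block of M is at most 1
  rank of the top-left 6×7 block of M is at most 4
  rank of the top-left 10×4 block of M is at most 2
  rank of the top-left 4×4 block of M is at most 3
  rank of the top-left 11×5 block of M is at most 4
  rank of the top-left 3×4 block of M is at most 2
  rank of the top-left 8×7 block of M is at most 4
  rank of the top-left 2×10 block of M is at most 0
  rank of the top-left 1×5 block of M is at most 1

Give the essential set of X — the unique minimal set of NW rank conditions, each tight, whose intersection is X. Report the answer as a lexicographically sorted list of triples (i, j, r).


The tightest implied rank at each (i,j), from the 21 conditions:

  row 1: 0, 0, 0, 0, 0, 0, 0, 0, 0, 0, 1, 1
  row 2: 0, 0, 0, 0, 0, 0, 0, 0, 0, 0, 1, 2
  row 3: 0, 0, 0, 0, 0, 1, 1, 1, 1, 1, 2, 3
  row 4: 0, 0, 0, 0, 0, 1, 1, 2, 2, 2, 3, 4
  row 5: 1, 1, 1, 1, 1, 2, 2, 3, 3, 3, 4, 5
  row 6: 1, 1, 1, 1, 2, 3, 3, 4, 4, 4, 5, 6
  row 7: 1, 2, 2, 2, 3, 4, 4, 5, 5, 5, 6, 7
  row 8: 1, 2, 2, 2, 3, 4, 4, 5, 6, 6, 7, 8
  row 9: 1, 2, 2, 2, 3, 4, 5, 6, 7, 7, 8, 9
  row 10: 1, 2, 2, 2, 3, 4, 5, 6, 7, 8, 9, 10
  row 11: 1, 2, 3, 3, 4, 5, 6, 7, 8, 9, 10, 11
  row 12: 1, 2, 3, 4, 5, 6, 7, 8, 9, 10, 11, 12

giving w = (11, 12, 6, 8, 1, 5, 2, 9, 7, 10, 3, 4) via Δ²R.

|D(w)|=41, |Ess(w)|=6:

[(2, 10, 0), (4, 5, 0), (4, 7, 1), (6, 4, 1), (8, 7, 4), (10, 4, 2)]


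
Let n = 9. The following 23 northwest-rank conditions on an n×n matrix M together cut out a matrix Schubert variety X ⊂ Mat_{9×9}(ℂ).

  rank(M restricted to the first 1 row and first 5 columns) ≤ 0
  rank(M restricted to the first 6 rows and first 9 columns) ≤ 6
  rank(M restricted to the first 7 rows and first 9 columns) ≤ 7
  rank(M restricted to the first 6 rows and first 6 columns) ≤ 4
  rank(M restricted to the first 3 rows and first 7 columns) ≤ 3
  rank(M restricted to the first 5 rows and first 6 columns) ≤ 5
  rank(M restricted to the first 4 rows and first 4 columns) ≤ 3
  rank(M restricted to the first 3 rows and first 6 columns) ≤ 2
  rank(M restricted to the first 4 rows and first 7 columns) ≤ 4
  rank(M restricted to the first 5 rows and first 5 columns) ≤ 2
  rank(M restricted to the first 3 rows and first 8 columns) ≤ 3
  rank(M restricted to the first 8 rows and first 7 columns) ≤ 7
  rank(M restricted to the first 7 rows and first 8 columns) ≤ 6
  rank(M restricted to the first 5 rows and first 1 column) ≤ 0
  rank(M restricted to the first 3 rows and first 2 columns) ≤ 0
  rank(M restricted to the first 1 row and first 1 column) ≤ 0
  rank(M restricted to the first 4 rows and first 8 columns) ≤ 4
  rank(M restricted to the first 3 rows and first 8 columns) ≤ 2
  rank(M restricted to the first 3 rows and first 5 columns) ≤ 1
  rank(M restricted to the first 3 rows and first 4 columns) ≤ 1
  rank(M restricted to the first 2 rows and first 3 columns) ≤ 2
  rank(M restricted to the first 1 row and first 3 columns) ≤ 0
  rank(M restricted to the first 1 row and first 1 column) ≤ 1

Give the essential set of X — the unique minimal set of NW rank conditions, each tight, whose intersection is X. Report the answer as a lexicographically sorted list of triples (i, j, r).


Computing R[i][j] = min implied NW-rank bound (n=9, 23 conditions):

  row 1: 0, 0, 0, 0, 0, 1, 1, 1, 1
  row 2: 0, 0, 1, 1, 1, 2, 2, 2, 2
  row 3: 0, 0, 1, 1, 1, 2, 2, 2, 3
  row 4: 0, 1, 2, 2, 2, 3, 3, 3, 4
  row 5: 0, 1, 2, 2, 2, 3, 4, 4, 5
  row 6: 1, 2, 3, 3, 3, 4, 5, 5, 6
  row 7: 1, 2, 3, 4, 4, 5, 6, 6, 7
  row 8: 1, 2, 3, 4, 5, 6, 7, 7, 8
  row 9: 1, 2, 3, 4, 5, 6, 7, 8, 9

the unique w with this rank table is (6, 3, 9, 2, 7, 1, 4, 5, 8).

Fulton essential set (6 of the 17 Rothe cells):

[(1, 5, 0), (3, 2, 0), (3, 5, 1), (3, 8, 2), (5, 1, 0), (5, 5, 2)]


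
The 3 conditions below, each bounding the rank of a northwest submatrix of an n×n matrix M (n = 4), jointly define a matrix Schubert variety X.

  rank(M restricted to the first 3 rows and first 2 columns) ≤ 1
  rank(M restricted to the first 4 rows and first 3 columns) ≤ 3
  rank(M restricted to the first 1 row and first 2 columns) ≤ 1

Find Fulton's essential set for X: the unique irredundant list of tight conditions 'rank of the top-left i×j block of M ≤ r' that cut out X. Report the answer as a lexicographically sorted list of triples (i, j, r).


Recovering R(i,j) via the rank-extension bound from the 3 conditions:

  i=1: 1 | 1 | 1 | 1
  i=2: 1 | 1 | 2 | 2
  i=3: 1 | 1 | 2 | 3
  i=4: 1 | 2 | 3 | 4

so w = (1, 3, 4, 2).

Rothe diagram D(w) (2 cells), 1 SE-corner (essential condition):

[(3, 2, 1)]


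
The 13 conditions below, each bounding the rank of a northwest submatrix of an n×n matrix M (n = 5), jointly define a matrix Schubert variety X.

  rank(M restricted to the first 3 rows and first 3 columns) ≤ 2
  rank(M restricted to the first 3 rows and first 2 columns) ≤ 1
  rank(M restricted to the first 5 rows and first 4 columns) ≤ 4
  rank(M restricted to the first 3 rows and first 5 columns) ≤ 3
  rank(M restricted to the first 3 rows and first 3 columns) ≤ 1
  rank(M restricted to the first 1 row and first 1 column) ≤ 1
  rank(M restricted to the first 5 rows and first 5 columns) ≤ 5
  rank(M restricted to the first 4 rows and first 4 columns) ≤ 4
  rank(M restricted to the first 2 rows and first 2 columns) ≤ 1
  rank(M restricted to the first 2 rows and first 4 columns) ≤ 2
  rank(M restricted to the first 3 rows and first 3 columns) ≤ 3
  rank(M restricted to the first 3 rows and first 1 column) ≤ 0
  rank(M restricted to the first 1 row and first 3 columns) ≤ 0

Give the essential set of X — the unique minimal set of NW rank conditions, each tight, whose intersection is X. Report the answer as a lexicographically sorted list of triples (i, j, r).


Propagating the 13 rank bounds to every northwest block:

  0 0 0 1 1
  0 1 1 2 2
  0 1 1 2 3
  1 2 2 3 4
  1 2 3 4 5

giving w = (4, 2, 5, 1, 3) via Δ²R.

3 SE-corners of the 6-cell Rothe diagram give Ess(w):

[(1, 3, 0), (3, 1, 0), (3, 3, 1)]


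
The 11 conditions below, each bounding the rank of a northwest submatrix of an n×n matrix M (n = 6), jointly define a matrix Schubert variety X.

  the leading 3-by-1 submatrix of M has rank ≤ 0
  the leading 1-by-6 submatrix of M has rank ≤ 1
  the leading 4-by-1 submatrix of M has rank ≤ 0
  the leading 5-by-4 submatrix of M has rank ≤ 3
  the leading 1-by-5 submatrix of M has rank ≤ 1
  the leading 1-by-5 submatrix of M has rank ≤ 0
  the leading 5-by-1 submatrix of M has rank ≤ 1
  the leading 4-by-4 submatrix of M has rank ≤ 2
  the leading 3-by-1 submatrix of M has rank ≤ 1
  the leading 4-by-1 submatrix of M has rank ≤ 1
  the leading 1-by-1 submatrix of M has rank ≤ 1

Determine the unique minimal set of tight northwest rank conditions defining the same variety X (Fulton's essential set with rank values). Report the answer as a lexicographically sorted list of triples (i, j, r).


Propagating the 11 rank bounds to every northwest block:

  R[1]: 0 0 0 0 0 1
  R[2]: 0 1 1 1 1 2
  R[3]: 0 1 2 2 2 3
  R[4]: 0 1 2 2 3 4
  R[5]: 1 2 3 3 4 5
  R[6]: 1 2 3 4 5 6

the unique w with this rank table is (6, 2, 3, 5, 1, 4).

D(w) has 9 cells with 3 SE-corners; essential set:

[(1, 5, 0), (4, 1, 0), (4, 4, 2)]


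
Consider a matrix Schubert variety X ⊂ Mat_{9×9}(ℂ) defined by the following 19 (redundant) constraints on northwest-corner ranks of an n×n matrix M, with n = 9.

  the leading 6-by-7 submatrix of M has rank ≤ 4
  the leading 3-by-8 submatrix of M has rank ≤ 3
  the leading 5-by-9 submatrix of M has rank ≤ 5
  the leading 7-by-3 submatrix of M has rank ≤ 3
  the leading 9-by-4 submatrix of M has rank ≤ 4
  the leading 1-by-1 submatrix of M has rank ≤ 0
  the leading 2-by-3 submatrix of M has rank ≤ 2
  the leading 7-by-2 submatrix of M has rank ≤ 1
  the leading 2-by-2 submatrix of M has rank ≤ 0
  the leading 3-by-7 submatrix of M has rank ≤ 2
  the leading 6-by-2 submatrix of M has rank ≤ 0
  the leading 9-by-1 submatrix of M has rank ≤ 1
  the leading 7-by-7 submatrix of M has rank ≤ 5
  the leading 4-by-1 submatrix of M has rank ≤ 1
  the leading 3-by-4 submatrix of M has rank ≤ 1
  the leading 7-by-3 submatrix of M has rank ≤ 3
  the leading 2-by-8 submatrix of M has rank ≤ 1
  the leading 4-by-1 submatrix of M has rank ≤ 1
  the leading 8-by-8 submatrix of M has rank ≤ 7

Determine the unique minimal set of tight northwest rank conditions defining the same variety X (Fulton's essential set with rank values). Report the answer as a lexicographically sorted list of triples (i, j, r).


Computing R[i][j] = min implied NW-rank bound (n=9, 19 conditions):

  row 1: 0 0 1 1 1 1 1 1 1
  row 2: 0 0 1 1 1 1 1 1 2
  row 3: 0 0 1 1 2 2 2 2 3
  row 4: 0 0 1 2 3 3 3 3 4
  row 5: 0 0 1 2 3 4 4 4 5
  row 6: 0 0 1 2 3 4 4 5 6
  row 7: 1 1 2 3 4 5 5 6 7
  row 8: 1 2 3 4 5 6 6 7 8
  row 9: 1 2 3 4 5 6 7 8 9

giving w = (3, 9, 5, 4, 6, 8, 1, 2, 7) via Δ²R.

|D(w)|=19, |Ess(w)|=4:

[(2, 8, 1), (3, 4, 1), (6, 2, 0), (6, 7, 4)]


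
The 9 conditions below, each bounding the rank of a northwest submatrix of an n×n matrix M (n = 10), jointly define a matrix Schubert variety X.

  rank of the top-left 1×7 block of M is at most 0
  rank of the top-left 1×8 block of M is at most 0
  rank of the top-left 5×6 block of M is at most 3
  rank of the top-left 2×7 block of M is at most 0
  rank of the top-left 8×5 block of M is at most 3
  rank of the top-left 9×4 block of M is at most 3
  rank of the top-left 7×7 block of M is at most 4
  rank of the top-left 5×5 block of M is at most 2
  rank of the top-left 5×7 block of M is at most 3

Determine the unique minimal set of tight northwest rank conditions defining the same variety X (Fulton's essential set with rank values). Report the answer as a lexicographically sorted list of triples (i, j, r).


Computing R[i][j] = min implied NW-rank bound (n=10, 9 conditions):

  i=1: 0, 0, 0, 0, 0, 0, 0, 0, 1, 1
  i=2: 0, 0, 0, 0, 0, 0, 0, 1, 2, 2
  i=3: 1, 1, 1, 1, 1, 1, 1, 2, 3, 3
  i=4: 1, 2, 2, 2, 2, 2, 2, 3, 4, 4
  i=5: 1, 2, 2, 2, 2, 3, 3, 4, 5, 5
  i=6: 1, 2, 3, 3, 3, 4, 4, 5, 6, 6
  i=7: 1, 2, 3, 3, 3, 4, 4, 5, 6, 7
  i=8: 1, 2, 3, 3, 3, 4, 5, 6, 7, 8
  i=9: 1, 2, 3, 3, 4, 5, 6, 7, 8, 9
  i=10: 1, 2, 3, 4, 5, 6, 7, 8, 9, 10

reading off 1-entries of Δ²R: w = (9, 8, 1, 2, 6, 3, 10, 7, 5, 4).

6 SE-corners of the 24-cell Rothe diagram give Ess(w):

[(1, 8, 0), (2, 7, 0), (5, 5, 2), (7, 7, 4), (8, 5, 3), (9, 4, 3)]


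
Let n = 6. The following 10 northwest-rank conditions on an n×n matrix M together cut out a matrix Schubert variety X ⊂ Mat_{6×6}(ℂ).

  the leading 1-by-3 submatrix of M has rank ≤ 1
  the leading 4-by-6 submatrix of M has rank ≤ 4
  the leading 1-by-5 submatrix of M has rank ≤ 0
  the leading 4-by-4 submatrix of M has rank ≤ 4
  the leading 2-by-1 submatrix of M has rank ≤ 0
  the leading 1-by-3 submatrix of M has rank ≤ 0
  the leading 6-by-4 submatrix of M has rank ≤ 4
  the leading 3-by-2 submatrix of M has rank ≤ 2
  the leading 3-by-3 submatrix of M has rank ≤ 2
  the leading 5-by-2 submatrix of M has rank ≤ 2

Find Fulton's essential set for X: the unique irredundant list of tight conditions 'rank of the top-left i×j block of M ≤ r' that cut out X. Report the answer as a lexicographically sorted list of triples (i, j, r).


Reconstructing r_w from the 10 given conditions:

  R[1]: 0  0  0  0  0  1
  R[2]: 0  1  1  1  1  2
  R[3]: 1  2  2  2  2  3
  R[4]: 1  2  3  3  3  4
  R[5]: 1  2  3  4  4  5
  R[6]: 1  2  3  4  5  6

second differences of R give the permutation w = (6, 2, 1, 3, 4, 5).

Fulton essential set (2 of the 6 Rothe cells):

[(1, 5, 0), (2, 1, 0)]


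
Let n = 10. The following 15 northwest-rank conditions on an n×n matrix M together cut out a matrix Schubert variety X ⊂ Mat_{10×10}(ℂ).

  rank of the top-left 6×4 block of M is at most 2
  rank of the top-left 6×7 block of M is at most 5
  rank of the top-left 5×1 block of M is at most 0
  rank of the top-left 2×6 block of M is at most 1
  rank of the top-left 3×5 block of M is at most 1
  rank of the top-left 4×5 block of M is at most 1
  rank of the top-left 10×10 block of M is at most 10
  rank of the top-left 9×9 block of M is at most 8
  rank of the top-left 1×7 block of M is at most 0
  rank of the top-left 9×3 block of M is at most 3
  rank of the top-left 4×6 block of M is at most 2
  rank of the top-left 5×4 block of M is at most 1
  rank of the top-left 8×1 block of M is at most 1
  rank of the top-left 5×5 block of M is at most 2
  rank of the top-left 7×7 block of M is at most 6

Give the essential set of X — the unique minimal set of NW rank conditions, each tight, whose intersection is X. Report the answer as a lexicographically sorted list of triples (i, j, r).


Rank table r_w(10×10) implied by the 15 constraints:

  row 1: 0  0  0  0  0  0  0  1  1  1
  row 2: 0  1  1  1  1  1  1  2  2  2
  row 3: 0  1  1  1  1  2  2  3  3  3
  row 4: 0  1  1  1  1  2  3  4  4  4
  row 5: 0  1  1  1  2  3  4  5  5  5
  row 6: 1  2  2  2  3  4  5  6  6  6
  row 7: 1  2  3  3  4  5  6  7  7  7
  row 8: 1  2  3  4  5  6  7  8  8  8
  row 9: 1  2  3  4  5  6  7  8  8  9
  row 10: 1  2  3  4  5  6  7  8  9  10

giving w = (8, 2, 6, 7, 5, 1, 3, 4, 10, 9) via Δ²R.

Rothe diagram D(w) (20 cells), 5 SE-corners (essential conditions):

[(1, 7, 0), (4, 5, 1), (5, 1, 0), (5, 4, 1), (9, 9, 8)]


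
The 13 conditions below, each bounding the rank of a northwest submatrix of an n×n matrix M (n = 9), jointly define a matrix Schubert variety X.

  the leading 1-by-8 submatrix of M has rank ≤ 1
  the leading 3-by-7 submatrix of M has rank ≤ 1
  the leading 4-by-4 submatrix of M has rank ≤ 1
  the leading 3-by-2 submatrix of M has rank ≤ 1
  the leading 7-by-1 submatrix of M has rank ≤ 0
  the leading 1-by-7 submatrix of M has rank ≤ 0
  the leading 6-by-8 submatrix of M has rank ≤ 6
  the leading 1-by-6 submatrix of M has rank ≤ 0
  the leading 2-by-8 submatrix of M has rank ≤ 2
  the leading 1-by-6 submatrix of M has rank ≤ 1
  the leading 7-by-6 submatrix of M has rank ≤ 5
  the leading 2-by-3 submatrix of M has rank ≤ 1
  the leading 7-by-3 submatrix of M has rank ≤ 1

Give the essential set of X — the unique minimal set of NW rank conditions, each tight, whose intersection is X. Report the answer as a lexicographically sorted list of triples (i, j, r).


Reconstructing r_w from the 13 given conditions:

  row 1: 0 | 0 | 0 | 0 | 0 | 0 | 0 | 1 | 1
  row 2: 0 | 1 | 1 | 1 | 1 | 1 | 1 | 2 | 2
  row 3: 0 | 1 | 1 | 1 | 1 | 1 | 1 | 2 | 3
  row 4: 0 | 1 | 1 | 1 | 2 | 2 | 2 | 3 | 4
  row 5: 0 | 1 | 1 | 2 | 3 | 3 | 3 | 4 | 5
  row 6: 0 | 1 | 1 | 2 | 3 | 4 | 4 | 5 | 6
  row 7: 0 | 1 | 1 | 2 | 3 | 4 | 5 | 6 | 7
  row 8: 1 | 2 | 2 | 3 | 4 | 5 | 6 | 7 | 8
  row 9: 1 | 2 | 3 | 4 | 5 | 6 | 7 | 8 | 9

hence w(1..9) = (8, 2, 9, 5, 4, 6, 7, 1, 3).

ℓ(w)=23; the 5 essential cells (i,j,r):

[(1, 7, 0), (3, 7, 1), (4, 4, 1), (7, 1, 0), (7, 3, 1)]
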